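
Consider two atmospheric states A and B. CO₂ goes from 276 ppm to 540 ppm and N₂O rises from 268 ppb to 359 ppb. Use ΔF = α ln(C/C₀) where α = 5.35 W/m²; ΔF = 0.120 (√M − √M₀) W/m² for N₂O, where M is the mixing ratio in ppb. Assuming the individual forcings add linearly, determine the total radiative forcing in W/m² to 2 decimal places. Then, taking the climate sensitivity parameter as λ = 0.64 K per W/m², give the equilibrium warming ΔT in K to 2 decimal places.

ΔF = 3.90 W/m²; ΔT = 2.50 K

CO₂: 5.35 × ln(540/276) = 5.35 × ln(1.95652) = 5.35 × 0.67117 = 3.5908 W/m².
N₂O: 0.120 × (√359 − √268) = 0.120 × (18.9473 − 16.3707) = 0.120 × 2.5766 = 0.3092 W/m².
Total ΔF = 3.5908 + 0.3092 = 3.9000 W/m².
ΔT = λ ΔF = 0.64 × 3.90 = 2.4960 K.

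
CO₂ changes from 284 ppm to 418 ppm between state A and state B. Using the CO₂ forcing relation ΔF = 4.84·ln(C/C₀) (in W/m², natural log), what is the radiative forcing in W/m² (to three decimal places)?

ΔF = 1.871 W/m²

CO₂ absorption bands are partially saturated, so forcing scales with the logarithm of the concentration ratio.
CO₂: 4.84 × ln(418/284) = 4.84 × ln(1.47183) = 4.84 × 0.38651 = 1.8707 W/m².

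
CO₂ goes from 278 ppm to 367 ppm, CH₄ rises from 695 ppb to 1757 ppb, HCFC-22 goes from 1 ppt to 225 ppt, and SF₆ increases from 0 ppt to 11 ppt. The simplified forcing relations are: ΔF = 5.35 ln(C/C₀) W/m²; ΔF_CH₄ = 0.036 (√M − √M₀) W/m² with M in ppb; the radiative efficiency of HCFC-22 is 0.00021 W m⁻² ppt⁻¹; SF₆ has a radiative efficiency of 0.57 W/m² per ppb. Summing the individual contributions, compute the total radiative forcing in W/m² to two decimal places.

CO₂: 5.35 × ln(367/278) = 5.35 × ln(1.32014) = 5.35 × 0.27774 = 1.4859 W/m².
CH₄: 0.036 × (√1757 − √695) = 0.036 × (41.9166 − 26.3629) = 0.036 × 15.5537 = 0.5599 W/m².
HCFC-22: ΔF = 0.00021 × (225 − 1) = 0.00021 × 224 = 0.0470 W/m².
SF₆: Δ = 11 − 0 = 11 ppt = 0.011 ppb; ΔF = 0.57 × 0.011 = 0.0063 W/m².
Total ΔF = 1.4859 + 0.5599 + 0.0470 + 0.0063 = 2.0991 W/m².

ΔF = 2.10 W/m²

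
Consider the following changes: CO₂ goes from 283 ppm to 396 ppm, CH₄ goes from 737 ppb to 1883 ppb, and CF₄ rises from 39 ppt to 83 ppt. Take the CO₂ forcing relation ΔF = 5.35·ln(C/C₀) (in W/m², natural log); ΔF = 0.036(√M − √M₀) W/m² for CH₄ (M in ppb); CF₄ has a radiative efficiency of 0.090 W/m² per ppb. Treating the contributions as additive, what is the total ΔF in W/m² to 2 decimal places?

CO₂: 5.35 × ln(396/283) = 5.35 × ln(1.39929) = 5.35 × 0.33596 = 1.7974 W/m².
CH₄: 0.036 × (√1883 − √737) = 0.036 × (43.3935 − 27.1477) = 0.036 × 16.2458 = 0.5848 W/m².
CF₄: Δ = 83 − 39 = 44 ppt = 0.044 ppb; ΔF = 0.090 × 0.044 = 0.0040 W/m².
Total ΔF = 1.7974 + 0.5848 + 0.0040 = 2.3862 W/m².

ΔF = 2.39 W/m²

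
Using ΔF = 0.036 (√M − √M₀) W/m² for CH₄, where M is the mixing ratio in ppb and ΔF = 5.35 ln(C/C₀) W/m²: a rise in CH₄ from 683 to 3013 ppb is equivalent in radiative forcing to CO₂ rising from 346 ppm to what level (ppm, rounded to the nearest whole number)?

CH₄ forcing: 0.036 × (√3013 − √683) = 0.036 × (54.8908 − 26.1343) = 0.036 × 28.7565 = 1.03523 W/m².
Set 5.35 ln(C/346) = 1.03523: ln(C/346) = 1.03523/5.35 = 0.19350, so C = 346 × e^0.19350 = 346 × 1.21349 = 419.87 ppm.

C ≈ 420 ppm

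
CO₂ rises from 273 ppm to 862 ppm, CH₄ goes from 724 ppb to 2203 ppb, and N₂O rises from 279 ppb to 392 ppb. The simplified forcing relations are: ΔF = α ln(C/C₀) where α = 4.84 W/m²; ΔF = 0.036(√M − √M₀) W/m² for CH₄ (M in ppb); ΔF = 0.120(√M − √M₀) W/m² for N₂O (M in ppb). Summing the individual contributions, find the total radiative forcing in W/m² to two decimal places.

ΔF = 6.66 W/m²

CO₂: 4.84 × ln(862/273) = 4.84 × ln(3.15751) = 4.84 × 1.14978 = 5.5649 W/m².
CH₄: 0.036 × (√2203 − √724) = 0.036 × (46.9361 − 26.9072) = 0.036 × 20.0289 = 0.7210 W/m².
N₂O: 0.120 × (√392 − √279) = 0.120 × (19.7990 − 16.7033) = 0.120 × 3.0957 = 0.3715 W/m².
Total ΔF = 5.5649 + 0.7210 + 0.3715 = 6.6574 W/m².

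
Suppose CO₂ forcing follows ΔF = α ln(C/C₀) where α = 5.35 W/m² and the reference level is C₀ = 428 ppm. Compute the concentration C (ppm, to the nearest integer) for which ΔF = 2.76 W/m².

Set 5.35 ln(C/428) = 2.76, so ln(C/428) = 2.76/5.35 = 0.51589.
Then C/428 = e^0.51589 = 1.67513, giving C = 428 × 1.67513 = 716.96 ppm.

C ≈ 717 ppm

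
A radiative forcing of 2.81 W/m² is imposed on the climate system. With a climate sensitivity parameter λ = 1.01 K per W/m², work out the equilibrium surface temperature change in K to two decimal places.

ΔT = 2.84 K

ΔT = λ ΔF = 1.01 × 2.81 = 2.8381 K.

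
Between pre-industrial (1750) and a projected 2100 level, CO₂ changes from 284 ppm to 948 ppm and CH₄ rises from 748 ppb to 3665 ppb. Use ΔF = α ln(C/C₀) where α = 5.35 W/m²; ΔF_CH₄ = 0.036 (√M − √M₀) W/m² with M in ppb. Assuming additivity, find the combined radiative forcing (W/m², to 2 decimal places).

CO₂: 5.35 × ln(948/284) = 5.35 × ln(3.33803) = 5.35 × 1.20538 = 6.4488 W/m².
CH₄: 0.036 × (√3665 − √748) = 0.036 × (60.5392 − 27.3496) = 0.036 × 33.1896 = 1.1948 W/m².
Total ΔF = 6.4488 + 1.1948 = 7.6436 W/m².

ΔF = 7.64 W/m²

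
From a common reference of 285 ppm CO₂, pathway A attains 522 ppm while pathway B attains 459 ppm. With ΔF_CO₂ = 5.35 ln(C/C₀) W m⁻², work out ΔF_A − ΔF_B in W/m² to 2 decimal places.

ΔF_A − ΔF_B = 0.69 W/m²

ΔF_A = 5.35 ln(522/285) = 5.35 × 0.60518 = 3.2377 W/m².
ΔF_B = 5.35 ln(459/285) = 5.35 × 0.47656 = 2.5496 W/m².
Difference: 3.2377 − 2.5496 = 0.6881 W/m².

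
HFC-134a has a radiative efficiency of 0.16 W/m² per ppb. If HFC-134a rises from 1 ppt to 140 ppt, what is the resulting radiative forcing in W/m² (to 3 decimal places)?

HFC-134a: Δ = 140 − 1 = 139 ppt = 0.139 ppb; ΔF = 0.16 × 0.139 = 0.0222 W/m².

ΔF = 0.022 W/m²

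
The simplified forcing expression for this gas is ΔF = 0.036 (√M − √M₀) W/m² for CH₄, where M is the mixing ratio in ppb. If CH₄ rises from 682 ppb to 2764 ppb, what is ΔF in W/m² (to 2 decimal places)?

CH₄: 0.036 × (√2764 − √682) = 0.036 × (52.5738 − 26.1151) = 0.036 × 26.4587 = 0.9525 W/m².

ΔF = 0.95 W/m²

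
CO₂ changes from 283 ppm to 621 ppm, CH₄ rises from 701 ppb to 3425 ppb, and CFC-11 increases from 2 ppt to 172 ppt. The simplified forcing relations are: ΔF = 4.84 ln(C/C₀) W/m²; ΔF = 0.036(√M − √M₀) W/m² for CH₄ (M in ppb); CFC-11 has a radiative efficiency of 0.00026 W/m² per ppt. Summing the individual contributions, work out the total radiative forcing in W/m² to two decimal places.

ΔF = 5.00 W/m²

CO₂: 4.84 × ln(621/283) = 4.84 × ln(2.19435) = 4.84 × 0.78589 = 3.8037 W/m².
CH₄: 0.036 × (√3425 − √701) = 0.036 × (58.5235 − 26.4764) = 0.036 × 32.0471 = 1.1537 W/m².
CFC-11: ΔF = 0.00026 × (172 − 2) = 0.00026 × 170 = 0.0442 W/m².
Total ΔF = 3.8037 + 1.1537 + 0.0442 = 5.0016 W/m².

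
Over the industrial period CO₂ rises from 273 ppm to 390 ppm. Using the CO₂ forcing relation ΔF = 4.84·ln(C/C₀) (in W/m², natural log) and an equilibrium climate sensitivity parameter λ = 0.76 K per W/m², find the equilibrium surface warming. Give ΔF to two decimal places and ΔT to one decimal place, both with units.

ΔF = 1.73 W/m²; ΔT = 1.3 K

CO₂: 4.84 × ln(390/273) = 4.84 × ln(1.42857) = 4.84 × 0.35667 = 1.7263 W/m².
ΔT = λ ΔF = 0.76 × 1.73 = 1.3148 K.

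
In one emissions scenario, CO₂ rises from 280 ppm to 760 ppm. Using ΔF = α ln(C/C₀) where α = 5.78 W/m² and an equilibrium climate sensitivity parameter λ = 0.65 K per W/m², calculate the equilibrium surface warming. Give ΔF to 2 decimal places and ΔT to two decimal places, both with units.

ΔF = 5.77 W/m²; ΔT = 3.75 K

CO₂: 5.78 × ln(760/280) = 5.78 × ln(2.71429) = 5.78 × 0.99853 = 5.7715 W/m².
ΔT = λ ΔF = 0.65 × 5.77 = 3.7505 K.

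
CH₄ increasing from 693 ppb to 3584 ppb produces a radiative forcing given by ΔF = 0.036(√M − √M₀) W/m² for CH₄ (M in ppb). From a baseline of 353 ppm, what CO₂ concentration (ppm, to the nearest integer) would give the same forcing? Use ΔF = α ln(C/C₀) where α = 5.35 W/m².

CH₄ forcing: 0.036 × (√3584 − √693) = 0.036 × (59.8665 − 26.3249) = 0.036 × 33.5416 = 1.20750 W/m².
Set 5.35 ln(C/353) = 1.20750: ln(C/353) = 1.20750/5.35 = 0.22570, so C = 353 × e^0.22570 = 353 × 1.25320 = 442.38 ppm.

C ≈ 442 ppm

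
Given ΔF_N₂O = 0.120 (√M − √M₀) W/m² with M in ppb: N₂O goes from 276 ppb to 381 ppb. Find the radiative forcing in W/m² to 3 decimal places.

ΔF = 0.349 W/m²

N₂O: 0.120 × (√381 − √276) = 0.120 × (19.5192 − 16.6132) = 0.120 × 2.9060 = 0.3487 W/m².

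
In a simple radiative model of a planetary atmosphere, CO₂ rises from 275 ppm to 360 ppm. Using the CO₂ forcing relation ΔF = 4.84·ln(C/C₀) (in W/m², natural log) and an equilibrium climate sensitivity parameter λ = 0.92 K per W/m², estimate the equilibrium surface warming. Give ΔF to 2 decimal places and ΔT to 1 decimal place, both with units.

ΔF = 1.30 W/m²; ΔT = 1.2 K

CO₂: 4.84 × ln(360/275) = 4.84 × ln(1.30909) = 4.84 × 0.26933 = 1.3036 W/m².
ΔT = λ ΔF = 0.92 × 1.30 = 1.1960 K.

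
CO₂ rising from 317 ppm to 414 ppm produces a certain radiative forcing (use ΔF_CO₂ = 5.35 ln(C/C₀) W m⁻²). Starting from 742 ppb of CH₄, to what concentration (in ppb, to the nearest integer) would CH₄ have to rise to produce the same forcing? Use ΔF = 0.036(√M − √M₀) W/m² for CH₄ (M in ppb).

M ≈ 4477 ppb

CO₂ forcing: 5.35 × ln(414/317) = 5.35 × 0.266964 = 1.42826 W/m².
Set 0.036(√M − √742) = 1.42826: √M = 1.42826/0.036 + √742 = 39.6739 + 27.2397 = 66.9136.
M = (66.9136)² = 4477.43 ppb.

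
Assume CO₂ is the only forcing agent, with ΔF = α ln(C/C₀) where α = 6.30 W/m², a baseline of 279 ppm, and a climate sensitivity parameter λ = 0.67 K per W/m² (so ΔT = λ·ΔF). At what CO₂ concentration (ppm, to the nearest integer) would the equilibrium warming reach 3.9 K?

Required forcing: ΔF = ΔT/λ = 3.9/0.67 = 5.8209 W/m².
Then ln(C/279) = ΔF/6.30 = 5.8209/6.30 = 0.92395.
So C = 279 × e^0.92395 = 279 × 2.51922 = 702.86 ppm.

C ≈ 703 ppm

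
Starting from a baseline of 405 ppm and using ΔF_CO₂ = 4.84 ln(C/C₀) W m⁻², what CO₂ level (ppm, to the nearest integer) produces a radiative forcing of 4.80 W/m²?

C ≈ 1092 ppm

Set 4.84 ln(C/405) = 4.80, so ln(C/405) = 4.80/4.84 = 0.99174.
Then C/405 = e^0.99174 = 2.69592, giving C = 405 × 2.69592 = 1091.85 ppm.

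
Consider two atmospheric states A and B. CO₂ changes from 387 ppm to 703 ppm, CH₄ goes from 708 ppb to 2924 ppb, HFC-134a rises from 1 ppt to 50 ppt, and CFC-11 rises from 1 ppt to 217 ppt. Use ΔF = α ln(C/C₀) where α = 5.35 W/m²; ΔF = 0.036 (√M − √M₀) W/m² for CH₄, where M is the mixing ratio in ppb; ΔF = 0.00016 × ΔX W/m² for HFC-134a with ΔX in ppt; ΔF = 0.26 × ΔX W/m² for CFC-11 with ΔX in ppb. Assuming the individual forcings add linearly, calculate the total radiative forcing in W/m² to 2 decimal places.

CO₂: 5.35 × ln(703/387) = 5.35 × ln(1.81654) = 5.35 × 0.59693 = 3.1936 W/m².
CH₄: 0.036 × (√2924 − √708) = 0.036 × (54.0740 − 26.6083) = 0.036 × 27.4657 = 0.9888 W/m².
HFC-134a: ΔF = 0.00016 × (50 − 1) = 0.00016 × 49 = 0.0078 W/m².
CFC-11: Δ = 217 − 1 = 216 ppt = 0.216 ppb; ΔF = 0.26 × 0.216 = 0.0562 W/m².
Total ΔF = 3.1936 + 0.9888 + 0.0078 + 0.0562 = 4.2464 W/m².

ΔF = 4.25 W/m²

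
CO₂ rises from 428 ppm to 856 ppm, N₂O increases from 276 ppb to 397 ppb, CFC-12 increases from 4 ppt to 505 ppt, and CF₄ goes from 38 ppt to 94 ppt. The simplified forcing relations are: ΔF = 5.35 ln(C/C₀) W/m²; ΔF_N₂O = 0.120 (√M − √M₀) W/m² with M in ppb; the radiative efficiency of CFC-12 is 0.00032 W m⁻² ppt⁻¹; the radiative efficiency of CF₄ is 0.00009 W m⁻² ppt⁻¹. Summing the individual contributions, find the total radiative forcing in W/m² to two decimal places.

CO₂: 5.35 × ln(856/428) = 5.35 × ln(2.00000) = 5.35 × 0.69315 = 3.7084 W/m².
N₂O: 0.120 × (√397 − √276) = 0.120 × (19.9249 − 16.6132) = 0.120 × 3.3117 = 0.3974 W/m².
CFC-12: ΔF = 0.00032 × (505 − 4) = 0.00032 × 501 = 0.1603 W/m².
CF₄: ΔF = 0.00009 × (94 − 38) = 0.00009 × 56 = 0.0050 W/m².
Total ΔF = 3.7084 + 0.3974 + 0.1603 + 0.0050 = 4.2711 W/m².

ΔF = 4.27 W/m²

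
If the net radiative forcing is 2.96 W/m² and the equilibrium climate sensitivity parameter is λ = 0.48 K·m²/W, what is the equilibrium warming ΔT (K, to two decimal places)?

ΔT = λ ΔF = 0.48 × 2.96 = 1.4208 K.

ΔT = 1.42 K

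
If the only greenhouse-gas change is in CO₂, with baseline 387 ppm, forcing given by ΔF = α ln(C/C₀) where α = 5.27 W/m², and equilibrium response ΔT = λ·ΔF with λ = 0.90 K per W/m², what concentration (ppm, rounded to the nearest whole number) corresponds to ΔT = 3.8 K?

C ≈ 862 ppm

Required forcing: ΔF = ΔT/λ = 3.8/0.90 = 4.2222 W/m².
Then ln(C/387) = ΔF/5.27 = 4.2222/5.27 = 0.80118.
So C = 387 × e^0.80118 = 387 × 2.22817 = 862.30 ppm.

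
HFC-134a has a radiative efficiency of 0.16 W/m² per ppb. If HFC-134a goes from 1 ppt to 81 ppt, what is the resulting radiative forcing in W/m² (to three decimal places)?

HFC-134a: Δ = 81 − 1 = 80 ppt = 0.080 ppb; ΔF = 0.16 × 0.080 = 0.0128 W/m².

ΔF = 0.013 W/m²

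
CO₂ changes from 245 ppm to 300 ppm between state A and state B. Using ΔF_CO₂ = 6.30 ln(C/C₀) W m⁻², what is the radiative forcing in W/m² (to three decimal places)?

CO₂ absorption bands are partially saturated, so forcing scales with the logarithm of the concentration ratio.
CO₂: 6.30 × ln(300/245) = 6.30 × ln(1.22449) = 6.30 × 0.20252 = 1.2759 W/m².

ΔF = 1.276 W/m²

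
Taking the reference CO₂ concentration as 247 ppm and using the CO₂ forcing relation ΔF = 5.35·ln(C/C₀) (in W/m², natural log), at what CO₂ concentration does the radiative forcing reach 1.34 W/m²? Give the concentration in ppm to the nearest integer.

C ≈ 317 ppm

Set 5.35 ln(C/247) = 1.34, so ln(C/247) = 1.34/5.35 = 0.25047.
Then C/247 = e^0.25047 = 1.28463, giving C = 247 × 1.28463 = 317.30 ppm.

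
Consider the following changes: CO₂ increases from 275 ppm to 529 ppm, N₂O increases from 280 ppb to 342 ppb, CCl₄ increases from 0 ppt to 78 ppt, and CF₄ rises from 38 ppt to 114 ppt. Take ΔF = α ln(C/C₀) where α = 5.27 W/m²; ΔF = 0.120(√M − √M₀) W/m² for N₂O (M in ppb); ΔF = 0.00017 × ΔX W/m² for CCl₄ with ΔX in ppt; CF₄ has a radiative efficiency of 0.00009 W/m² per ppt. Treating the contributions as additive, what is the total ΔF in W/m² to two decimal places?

ΔF = 3.68 W/m²

CO₂: 5.27 × ln(529/275) = 5.27 × ln(1.92364) = 5.27 × 0.65422 = 3.4477 W/m².
N₂O: 0.120 × (√342 − √280) = 0.120 × (18.4932 − 16.7332) = 0.120 × 1.7600 = 0.2112 W/m².
CCl₄: ΔF = 0.00017 × (78 − 0) = 0.00017 × 78 = 0.0133 W/m².
CF₄: ΔF = 0.00009 × (114 − 38) = 0.00009 × 76 = 0.0068 W/m².
Total ΔF = 3.4477 + 0.2112 + 0.0133 + 0.0068 = 3.6790 W/m².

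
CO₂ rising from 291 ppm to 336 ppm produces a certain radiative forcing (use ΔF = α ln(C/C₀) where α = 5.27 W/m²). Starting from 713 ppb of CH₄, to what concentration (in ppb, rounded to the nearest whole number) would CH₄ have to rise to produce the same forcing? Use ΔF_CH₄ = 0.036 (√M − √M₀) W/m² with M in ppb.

M ≈ 2280 ppb

CO₂ forcing: 5.27 × ln(336/291) = 5.27 × 0.143788 = 0.75776 W/m².
Set 0.036(√M − √713) = 0.75776: √M = 0.75776/0.036 + √713 = 21.0489 + 26.7021 = 47.7510.
M = (47.7510)² = 2280.16 ppb.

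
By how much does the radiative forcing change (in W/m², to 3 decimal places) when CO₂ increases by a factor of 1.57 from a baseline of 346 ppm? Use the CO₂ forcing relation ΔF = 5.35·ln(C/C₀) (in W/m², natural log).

ΔF = 2.413 W/m²

ΔF = 5.35 × ln(1.57) = 5.35 × 0.45108 = 2.4133 W/m².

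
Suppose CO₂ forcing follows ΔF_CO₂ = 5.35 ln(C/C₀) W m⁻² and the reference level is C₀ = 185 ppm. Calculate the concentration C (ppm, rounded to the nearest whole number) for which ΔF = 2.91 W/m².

C ≈ 319 ppm

Set 5.35 ln(C/185) = 2.91, so ln(C/185) = 2.91/5.35 = 0.54393.
Then C/185 = e^0.54393 = 1.72276, giving C = 185 × 1.72276 = 318.71 ppm.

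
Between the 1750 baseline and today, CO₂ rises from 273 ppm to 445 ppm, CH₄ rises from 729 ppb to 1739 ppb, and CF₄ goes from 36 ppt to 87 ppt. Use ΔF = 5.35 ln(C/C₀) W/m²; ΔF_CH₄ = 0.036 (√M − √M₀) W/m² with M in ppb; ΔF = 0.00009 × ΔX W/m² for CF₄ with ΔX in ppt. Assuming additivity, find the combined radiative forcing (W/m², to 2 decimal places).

ΔF = 3.15 W/m²

CO₂: 5.35 × ln(445/273) = 5.35 × ln(1.63004) = 5.35 × 0.48860 = 2.6140 W/m².
CH₄: 0.036 × (√1739 − √729) = 0.036 × (41.7013 − 27.0000) = 0.036 × 14.7013 = 0.5292 W/m².
CF₄: ΔF = 0.00009 × (87 − 36) = 0.00009 × 51 = 0.0046 W/m².
Total ΔF = 2.6140 + 0.5292 + 0.0046 = 3.1478 W/m².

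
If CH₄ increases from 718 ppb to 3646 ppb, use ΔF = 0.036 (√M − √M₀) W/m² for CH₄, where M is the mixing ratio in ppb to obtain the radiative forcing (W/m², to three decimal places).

ΔF = 1.209 W/m²

CH₄: 0.036 × (√3646 − √718) = 0.036 × (60.3821 − 26.7955) = 0.036 × 33.5866 = 1.2091 W/m².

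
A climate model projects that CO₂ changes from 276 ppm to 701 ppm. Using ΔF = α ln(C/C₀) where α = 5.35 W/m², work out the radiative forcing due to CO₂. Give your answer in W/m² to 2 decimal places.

ΔF = 4.99 W/m²

CO₂ absorption bands are partially saturated, so forcing scales with the logarithm of the concentration ratio.
CO₂: 5.35 × ln(701/276) = 5.35 × ln(2.53986) = 5.35 × 0.93211 = 4.9868 W/m².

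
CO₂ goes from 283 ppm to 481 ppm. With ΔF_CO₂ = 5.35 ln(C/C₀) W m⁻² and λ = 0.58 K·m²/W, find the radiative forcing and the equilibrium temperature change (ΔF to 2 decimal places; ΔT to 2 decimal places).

ΔF = 2.84 W/m²; ΔT = 1.65 K

CO₂: 5.35 × ln(481/283) = 5.35 × ln(1.69965) = 5.35 × 0.53042 = 2.8377 W/m².
ΔT = λ ΔF = 0.58 × 2.84 = 1.6472 K.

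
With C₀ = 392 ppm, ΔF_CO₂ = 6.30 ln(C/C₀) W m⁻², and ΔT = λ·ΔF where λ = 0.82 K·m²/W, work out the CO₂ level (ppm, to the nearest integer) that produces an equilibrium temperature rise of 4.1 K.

Required forcing: ΔF = ΔT/λ = 4.1/0.82 = 5.0000 W/m².
Then ln(C/392) = ΔF/6.30 = 5.0000/6.30 = 0.79365.
So C = 392 × e^0.79365 = 392 × 2.21145 = 866.89 ppm.

C ≈ 867 ppm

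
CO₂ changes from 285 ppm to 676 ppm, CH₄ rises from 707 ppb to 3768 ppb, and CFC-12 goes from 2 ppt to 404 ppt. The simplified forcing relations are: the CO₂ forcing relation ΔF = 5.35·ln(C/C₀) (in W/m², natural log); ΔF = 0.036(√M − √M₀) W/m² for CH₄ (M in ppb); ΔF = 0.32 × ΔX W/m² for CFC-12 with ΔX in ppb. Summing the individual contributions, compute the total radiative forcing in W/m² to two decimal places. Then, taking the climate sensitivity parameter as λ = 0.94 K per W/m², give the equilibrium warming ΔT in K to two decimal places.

CO₂: 5.35 × ln(676/285) = 5.35 × ln(2.37193) = 5.35 × 0.86370 = 4.6208 W/m².
CH₄: 0.036 × (√3768 − √707) = 0.036 × (61.3840 − 26.5895) = 0.036 × 34.7945 = 1.2526 W/m².
CFC-12: Δ = 404 − 2 = 402 ppt = 0.402 ppb; ΔF = 0.32 × 0.402 = 0.1286 W/m².
Total ΔF = 4.6208 + 1.2526 + 0.1286 = 6.0020 W/m².
ΔT = λ ΔF = 0.94 × 6.00 = 5.6400 K.

ΔF = 6.00 W/m²; ΔT = 5.64 K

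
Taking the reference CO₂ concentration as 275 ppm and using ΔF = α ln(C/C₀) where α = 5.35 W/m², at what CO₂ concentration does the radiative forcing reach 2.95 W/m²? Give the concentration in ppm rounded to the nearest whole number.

Set 5.35 ln(C/275) = 2.95, so ln(C/275) = 2.95/5.35 = 0.55140.
Then C/275 = e^0.55140 = 1.73568, giving C = 275 × 1.73568 = 477.31 ppm.

C ≈ 477 ppm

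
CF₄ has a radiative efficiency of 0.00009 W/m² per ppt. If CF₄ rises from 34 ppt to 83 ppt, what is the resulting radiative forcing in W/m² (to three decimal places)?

ΔF = 0.004 W/m²

CF₄: ΔF = 0.00009 × (83 − 34) = 0.00009 × 49 = 0.0044 W/m².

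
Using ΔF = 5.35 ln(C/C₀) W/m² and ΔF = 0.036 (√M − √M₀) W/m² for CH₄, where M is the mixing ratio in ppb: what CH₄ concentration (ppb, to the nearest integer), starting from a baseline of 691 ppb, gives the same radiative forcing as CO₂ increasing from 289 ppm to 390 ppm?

CO₂ forcing: 5.35 × ln(390/289) = 5.35 × 0.299720 = 1.60350 W/m².
Set 0.036(√M − √691) = 1.60350: √M = 1.60350/0.036 + √691 = 44.5417 + 26.2869 = 70.8286.
M = (70.8286)² = 5016.69 ppb.

M ≈ 5017 ppb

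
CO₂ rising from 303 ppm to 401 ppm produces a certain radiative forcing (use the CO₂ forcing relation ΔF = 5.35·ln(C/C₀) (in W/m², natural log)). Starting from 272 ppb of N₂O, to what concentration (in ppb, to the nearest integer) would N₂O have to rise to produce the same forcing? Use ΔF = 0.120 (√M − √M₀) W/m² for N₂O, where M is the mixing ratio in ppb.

M ≈ 840 ppb

CO₂ forcing: 5.35 × ln(401/303) = 5.35 × 0.280229 = 1.49923 W/m².
Set 0.120(√M − √272) = 1.49923: √M = 1.49923/0.120 + √272 = 12.4936 + 16.4924 = 28.9860.
M = (28.9860)² = 840.19 ppb.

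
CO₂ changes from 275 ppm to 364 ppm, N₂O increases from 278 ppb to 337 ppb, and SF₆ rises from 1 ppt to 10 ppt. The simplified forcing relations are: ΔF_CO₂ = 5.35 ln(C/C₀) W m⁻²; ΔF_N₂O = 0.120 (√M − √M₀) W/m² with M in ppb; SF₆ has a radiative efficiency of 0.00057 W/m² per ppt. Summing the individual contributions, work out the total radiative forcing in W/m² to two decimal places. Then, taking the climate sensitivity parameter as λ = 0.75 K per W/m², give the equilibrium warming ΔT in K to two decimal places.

ΔF = 1.71 W/m²; ΔT = 1.28 K

CO₂: 5.35 × ln(364/275) = 5.35 × ln(1.32364) = 5.35 × 0.28039 = 1.5001 W/m².
N₂O: 0.120 × (√337 − √278) = 0.120 × (18.3576 − 16.6733) = 0.120 × 1.6843 = 0.2021 W/m².
SF₆: ΔF = 0.00057 × (10 − 1) = 0.00057 × 9 = 0.0051 W/m².
Total ΔF = 1.5001 + 0.2021 + 0.0051 = 1.7073 W/m².
ΔT = λ ΔF = 0.75 × 1.71 = 1.2825 K.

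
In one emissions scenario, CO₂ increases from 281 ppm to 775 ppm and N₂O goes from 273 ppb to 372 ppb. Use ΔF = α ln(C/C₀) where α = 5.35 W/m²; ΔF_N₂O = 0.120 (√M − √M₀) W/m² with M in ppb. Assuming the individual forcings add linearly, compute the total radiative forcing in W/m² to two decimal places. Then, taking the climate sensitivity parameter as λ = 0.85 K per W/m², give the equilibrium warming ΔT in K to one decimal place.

ΔF = 5.76 W/m²; ΔT = 4.9 K

CO₂: 5.35 × ln(775/281) = 5.35 × ln(2.75801) = 5.35 × 1.01451 = 5.4276 W/m².
N₂O: 0.120 × (√372 − √273) = 0.120 × (19.2873 − 16.5227) = 0.120 × 2.7646 = 0.3318 W/m².
Total ΔF = 5.4276 + 0.3318 = 5.7594 W/m².
ΔT = λ ΔF = 0.85 × 5.76 = 4.8960 K.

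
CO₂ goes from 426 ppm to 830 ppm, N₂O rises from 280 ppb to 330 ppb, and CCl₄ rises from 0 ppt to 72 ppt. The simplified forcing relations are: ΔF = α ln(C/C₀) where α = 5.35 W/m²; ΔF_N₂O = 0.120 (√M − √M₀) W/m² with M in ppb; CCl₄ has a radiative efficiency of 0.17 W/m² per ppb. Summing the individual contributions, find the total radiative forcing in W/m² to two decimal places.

CO₂: 5.35 × ln(830/426) = 5.35 × ln(1.94836) = 5.35 × 0.66699 = 3.5684 W/m².
N₂O: 0.120 × (√330 − √280) = 0.120 × (18.1659 − 16.7332) = 0.120 × 1.4327 = 0.1719 W/m².
CCl₄: Δ = 72 − 0 = 72 ppt = 0.072 ppb; ΔF = 0.17 × 0.072 = 0.0122 W/m².
Total ΔF = 3.5684 + 0.1719 + 0.0122 = 3.7525 W/m².

ΔF = 3.75 W/m²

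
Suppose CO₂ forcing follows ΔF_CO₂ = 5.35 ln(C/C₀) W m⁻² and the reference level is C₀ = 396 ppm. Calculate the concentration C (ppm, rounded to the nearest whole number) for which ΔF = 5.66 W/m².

Set 5.35 ln(C/396) = 5.66, so ln(C/396) = 5.66/5.35 = 1.05794.
Then C/396 = e^1.05794 = 2.88043, giving C = 396 × 2.88043 = 1140.65 ppm.

C ≈ 1141 ppm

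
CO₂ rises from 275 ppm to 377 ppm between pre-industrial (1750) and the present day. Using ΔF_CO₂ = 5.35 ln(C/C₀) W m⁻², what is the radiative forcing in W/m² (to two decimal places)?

ΔF = 1.69 W/m²

CO₂: 5.35 × ln(377/275) = 5.35 × ln(1.37091) = 5.35 × 0.31547 = 1.6878 W/m².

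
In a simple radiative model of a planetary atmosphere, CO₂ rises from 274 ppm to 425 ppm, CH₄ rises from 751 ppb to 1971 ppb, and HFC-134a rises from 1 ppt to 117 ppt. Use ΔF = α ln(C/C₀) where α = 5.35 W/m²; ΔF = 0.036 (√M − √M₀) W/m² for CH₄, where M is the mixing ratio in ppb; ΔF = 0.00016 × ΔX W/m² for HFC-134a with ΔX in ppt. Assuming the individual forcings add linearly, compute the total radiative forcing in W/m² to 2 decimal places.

CO₂: 5.35 × ln(425/274) = 5.35 × ln(1.55109) = 5.35 × 0.43896 = 2.3484 W/m².
CH₄: 0.036 × (√1971 − √751) = 0.036 × (44.3959 − 27.4044) = 0.036 × 16.9915 = 0.6117 W/m².
HFC-134a: ΔF = 0.00016 × (117 − 1) = 0.00016 × 116 = 0.0186 W/m².
Total ΔF = 2.3484 + 0.6117 + 0.0186 = 2.9787 W/m².

ΔF = 2.98 W/m²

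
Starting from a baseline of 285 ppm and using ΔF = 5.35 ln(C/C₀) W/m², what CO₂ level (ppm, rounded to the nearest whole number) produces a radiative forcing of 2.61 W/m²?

C ≈ 464 ppm

Set 5.35 ln(C/285) = 2.61, so ln(C/285) = 2.61/5.35 = 0.48785.
Then C/285 = e^0.48785 = 1.62881, giving C = 285 × 1.62881 = 464.21 ppm.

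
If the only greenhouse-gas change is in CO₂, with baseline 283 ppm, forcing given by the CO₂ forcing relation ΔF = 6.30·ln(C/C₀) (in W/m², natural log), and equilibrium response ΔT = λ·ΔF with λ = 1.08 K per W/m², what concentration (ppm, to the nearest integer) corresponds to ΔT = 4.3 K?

C ≈ 532 ppm

Required forcing: ΔF = ΔT/λ = 4.3/1.08 = 3.9815 W/m².
Then ln(C/283) = ΔF/6.30 = 3.9815/6.30 = 0.63198.
So C = 283 × e^0.63198 = 283 × 1.88133 = 532.42 ppm.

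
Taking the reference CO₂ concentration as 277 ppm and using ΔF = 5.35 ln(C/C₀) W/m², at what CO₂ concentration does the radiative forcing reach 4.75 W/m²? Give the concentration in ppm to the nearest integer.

C ≈ 673 ppm

Set 5.35 ln(C/277) = 4.75, so ln(C/277) = 4.75/5.35 = 0.88785.
Then C/277 = e^0.88785 = 2.42990, giving C = 277 × 2.42990 = 673.08 ppm.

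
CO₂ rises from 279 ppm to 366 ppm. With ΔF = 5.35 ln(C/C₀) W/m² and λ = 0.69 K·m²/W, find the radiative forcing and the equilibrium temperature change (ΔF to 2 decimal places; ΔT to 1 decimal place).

CO₂: 5.35 × ln(366/279) = 5.35 × ln(1.31183) = 5.35 × 0.27142 = 1.4521 W/m².
ΔT = λ ΔF = 0.69 × 1.45 = 1.0005 K.

ΔF = 1.45 W/m²; ΔT = 1.0 K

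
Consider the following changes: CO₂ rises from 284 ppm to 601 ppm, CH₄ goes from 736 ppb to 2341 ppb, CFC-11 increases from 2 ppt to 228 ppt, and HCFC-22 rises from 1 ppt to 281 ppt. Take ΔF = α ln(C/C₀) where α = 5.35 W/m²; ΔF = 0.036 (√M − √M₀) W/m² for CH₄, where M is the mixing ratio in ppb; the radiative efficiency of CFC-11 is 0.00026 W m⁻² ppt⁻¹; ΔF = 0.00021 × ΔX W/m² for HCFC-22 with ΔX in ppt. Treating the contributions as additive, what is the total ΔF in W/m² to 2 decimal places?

CO₂: 5.35 × ln(601/284) = 5.35 × ln(2.11620) = 5.35 × 0.74962 = 4.0105 W/m².
CH₄: 0.036 × (√2341 − √736) = 0.036 × (48.3839 − 27.1293) = 0.036 × 21.2546 = 0.7652 W/m².
CFC-11: ΔF = 0.00026 × (228 − 2) = 0.00026 × 226 = 0.0588 W/m².
HCFC-22: ΔF = 0.00021 × (281 − 1) = 0.00021 × 280 = 0.0588 W/m².
Total ΔF = 4.0105 + 0.7652 + 0.0588 + 0.0588 = 4.8933 W/m².

ΔF = 4.89 W/m²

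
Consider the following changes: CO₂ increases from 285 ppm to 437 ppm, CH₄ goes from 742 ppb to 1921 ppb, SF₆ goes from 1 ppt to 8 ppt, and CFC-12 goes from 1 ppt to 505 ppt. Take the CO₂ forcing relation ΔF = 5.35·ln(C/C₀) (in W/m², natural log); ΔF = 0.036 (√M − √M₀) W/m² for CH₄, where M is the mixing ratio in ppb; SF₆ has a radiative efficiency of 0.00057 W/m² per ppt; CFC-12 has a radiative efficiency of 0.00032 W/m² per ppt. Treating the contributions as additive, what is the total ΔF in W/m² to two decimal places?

ΔF = 3.05 W/m²

CO₂: 5.35 × ln(437/285) = 5.35 × ln(1.53333) = 5.35 × 0.42744 = 2.2868 W/m².
CH₄: 0.036 × (√1921 − √742) = 0.036 × (43.8292 − 27.2397) = 0.036 × 16.5895 = 0.5972 W/m².
SF₆: ΔF = 0.00057 × (8 − 1) = 0.00057 × 7 = 0.0040 W/m².
CFC-12: ΔF = 0.00032 × (505 − 1) = 0.00032 × 504 = 0.1613 W/m².
Total ΔF = 2.2868 + 0.5972 + 0.0040 + 0.1613 = 3.0493 W/m².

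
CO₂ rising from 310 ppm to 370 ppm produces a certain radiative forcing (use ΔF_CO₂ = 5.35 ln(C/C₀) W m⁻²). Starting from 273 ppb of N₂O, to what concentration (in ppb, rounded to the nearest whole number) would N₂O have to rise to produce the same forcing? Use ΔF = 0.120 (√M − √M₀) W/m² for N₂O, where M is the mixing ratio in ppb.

M ≈ 596 ppb

CO₂ forcing: 5.35 × ln(370/310) = 5.35 × 0.176931 = 0.94658 W/m².
Set 0.120(√M − √273) = 0.94658: √M = 0.94658/0.120 + √273 = 7.8882 + 16.5227 = 24.4109.
M = (24.4109)² = 595.89 ppb.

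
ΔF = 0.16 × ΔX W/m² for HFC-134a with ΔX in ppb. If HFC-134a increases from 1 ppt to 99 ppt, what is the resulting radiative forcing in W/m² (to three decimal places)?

HFC-134a: Δ = 99 − 1 = 98 ppt = 0.098 ppb; ΔF = 0.16 × 0.098 = 0.0157 W/m².

ΔF = 0.016 W/m²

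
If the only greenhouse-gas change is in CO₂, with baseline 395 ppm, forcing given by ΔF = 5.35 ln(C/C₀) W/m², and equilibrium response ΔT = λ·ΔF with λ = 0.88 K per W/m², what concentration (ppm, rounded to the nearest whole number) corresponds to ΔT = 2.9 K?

Required forcing: ΔF = ΔT/λ = 2.9/0.88 = 3.2955 W/m².
Then ln(C/395) = ΔF/5.35 = 3.2955/5.35 = 0.61598.
So C = 395 × e^0.61598 = 395 × 1.85147 = 731.33 ppm.

C ≈ 731 ppm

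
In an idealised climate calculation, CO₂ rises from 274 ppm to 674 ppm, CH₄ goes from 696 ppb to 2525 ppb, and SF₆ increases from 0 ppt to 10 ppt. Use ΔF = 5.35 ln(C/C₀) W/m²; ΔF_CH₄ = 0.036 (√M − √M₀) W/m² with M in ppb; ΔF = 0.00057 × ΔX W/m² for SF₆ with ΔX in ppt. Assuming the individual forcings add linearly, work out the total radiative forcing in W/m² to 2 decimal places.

CO₂: 5.35 × ln(674/274) = 5.35 × ln(2.45985) = 5.35 × 0.90010 = 4.8155 W/m².
CH₄: 0.036 × (√2525 − √696) = 0.036 × (50.2494 − 26.3818) = 0.036 × 23.8676 = 0.8592 W/m².
SF₆: ΔF = 0.00057 × (10 − 0) = 0.00057 × 10 = 0.0057 W/m².
Total ΔF = 4.8155 + 0.8592 + 0.0057 = 5.6804 W/m².

ΔF = 5.68 W/m²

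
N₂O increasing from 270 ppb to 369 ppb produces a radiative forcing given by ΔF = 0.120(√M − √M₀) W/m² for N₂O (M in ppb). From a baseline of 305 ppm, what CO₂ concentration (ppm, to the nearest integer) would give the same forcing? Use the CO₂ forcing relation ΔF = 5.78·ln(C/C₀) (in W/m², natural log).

C ≈ 323 ppm

N₂O forcing: 0.120 × (√369 − √270) = 0.120 × (19.2094 − 16.4317) = 0.120 × 2.7777 = 0.33332 W/m².
Set 5.78 ln(C/305) = 0.33332: ln(C/305) = 0.33332/5.78 = 0.05767, so C = 305 × e^0.05767 = 305 × 1.05937 = 323.11 ppm.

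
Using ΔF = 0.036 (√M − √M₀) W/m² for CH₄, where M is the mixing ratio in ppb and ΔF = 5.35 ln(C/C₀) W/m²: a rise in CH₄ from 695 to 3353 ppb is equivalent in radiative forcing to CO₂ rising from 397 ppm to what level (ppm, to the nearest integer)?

CH₄ forcing: 0.036 × (√3353 − √695) = 0.036 × (57.9051 − 26.3629) = 0.036 × 31.5422 = 1.13552 W/m².
Set 5.35 ln(C/397) = 1.13552: ln(C/397) = 1.13552/5.35 = 0.21225, so C = 397 × e^0.21225 = 397 × 1.23646 = 490.87 ppm.

C ≈ 491 ppm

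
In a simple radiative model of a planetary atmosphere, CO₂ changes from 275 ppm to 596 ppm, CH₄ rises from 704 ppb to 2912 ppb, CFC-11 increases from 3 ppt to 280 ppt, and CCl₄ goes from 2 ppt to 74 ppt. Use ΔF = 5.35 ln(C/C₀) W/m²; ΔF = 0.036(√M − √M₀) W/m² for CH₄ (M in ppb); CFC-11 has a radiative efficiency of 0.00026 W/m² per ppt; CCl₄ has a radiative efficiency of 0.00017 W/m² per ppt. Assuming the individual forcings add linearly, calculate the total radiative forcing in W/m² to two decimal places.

ΔF = 5.21 W/m²

CO₂: 5.35 × ln(596/275) = 5.35 × ln(2.16727) = 5.35 × 0.77347 = 4.1381 W/m².
CH₄: 0.036 × (√2912 − √704) = 0.036 × (53.9630 − 26.5330) = 0.036 × 27.4300 = 0.9875 W/m².
CFC-11: ΔF = 0.00026 × (280 − 3) = 0.00026 × 277 = 0.0720 W/m².
CCl₄: ΔF = 0.00017 × (74 − 2) = 0.00017 × 72 = 0.0122 W/m².
Total ΔF = 4.1381 + 0.9875 + 0.0720 + 0.0122 = 5.2098 W/m².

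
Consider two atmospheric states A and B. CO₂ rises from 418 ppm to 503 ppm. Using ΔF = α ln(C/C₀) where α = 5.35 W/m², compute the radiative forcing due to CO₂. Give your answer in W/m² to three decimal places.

CO₂ absorption bands are partially saturated, so forcing scales with the logarithm of the concentration ratio.
CO₂: 5.35 × ln(503/418) = 5.35 × ln(1.20335) = 5.35 × 0.18511 = 0.9903 W/m².

ΔF = 0.990 W/m²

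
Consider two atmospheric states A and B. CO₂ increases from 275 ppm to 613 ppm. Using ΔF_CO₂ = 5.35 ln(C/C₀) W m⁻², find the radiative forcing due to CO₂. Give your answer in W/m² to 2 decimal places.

ΔF = 4.29 W/m²

CO₂: 5.35 × ln(613/275) = 5.35 × ln(2.22909) = 5.35 × 0.80159 = 4.2885 W/m².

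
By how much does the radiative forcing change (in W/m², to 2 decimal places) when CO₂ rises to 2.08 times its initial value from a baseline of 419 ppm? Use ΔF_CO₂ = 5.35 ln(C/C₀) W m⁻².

ΔF = 5.35 × ln(2.08) = 5.35 × 0.73237 = 3.9182 W/m².

ΔF = 3.92 W/m²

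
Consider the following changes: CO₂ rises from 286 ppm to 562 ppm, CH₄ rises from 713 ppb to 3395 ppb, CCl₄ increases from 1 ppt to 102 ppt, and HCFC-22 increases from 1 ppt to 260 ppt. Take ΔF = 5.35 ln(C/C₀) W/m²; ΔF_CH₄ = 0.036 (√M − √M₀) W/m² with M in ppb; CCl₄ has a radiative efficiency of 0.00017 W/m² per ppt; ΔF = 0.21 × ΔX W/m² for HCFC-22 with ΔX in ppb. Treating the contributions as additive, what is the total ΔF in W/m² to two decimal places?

CO₂: 5.35 × ln(562/286) = 5.35 × ln(1.96503) = 5.35 × 0.67551 = 3.6140 W/m².
CH₄: 0.036 × (√3395 − √713) = 0.036 × (58.2666 − 26.7021) = 0.036 × 31.5645 = 1.1363 W/m².
CCl₄: ΔF = 0.00017 × (102 − 1) = 0.00017 × 101 = 0.0172 W/m².
HCFC-22: Δ = 260 − 1 = 259 ppt = 0.259 ppb; ΔF = 0.21 × 0.259 = 0.0544 W/m².
Total ΔF = 3.6140 + 1.1363 + 0.0172 + 0.0544 = 4.8219 W/m².

ΔF = 4.82 W/m²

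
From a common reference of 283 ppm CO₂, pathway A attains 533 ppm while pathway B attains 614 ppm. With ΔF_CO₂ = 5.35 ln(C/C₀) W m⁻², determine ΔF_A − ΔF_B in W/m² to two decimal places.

ΔF_A = 5.35 ln(533/283) = 5.35 × 0.63307 = 3.3869 W/m².
ΔF_B = 5.35 ln(614/283) = 5.35 × 0.77455 = 4.1438 W/m².
Difference: 3.3869 − 4.1438 = -0.7569 W/m².
(Equivalently, ΔF_A − ΔF_B = 5.35 ln(533/614) = 5.35 × -0.14147 = -0.7569 W/m².)

ΔF_A − ΔF_B = -0.76 W/m²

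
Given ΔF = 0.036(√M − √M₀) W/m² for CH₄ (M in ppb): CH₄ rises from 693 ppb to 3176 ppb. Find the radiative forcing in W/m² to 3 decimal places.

CH₄: 0.036 × (√3176 − √693) = 0.036 × (56.3560 − 26.3249) = 0.036 × 30.0311 = 1.0811 W/m².

ΔF = 1.081 W/m²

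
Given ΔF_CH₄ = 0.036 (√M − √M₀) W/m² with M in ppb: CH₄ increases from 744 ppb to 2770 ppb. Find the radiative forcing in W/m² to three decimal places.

ΔF = 0.913 W/m²

CH₄: 0.036 × (√2770 − √744) = 0.036 × (52.6308 − 27.2764) = 0.036 × 25.3544 = 0.9128 W/m².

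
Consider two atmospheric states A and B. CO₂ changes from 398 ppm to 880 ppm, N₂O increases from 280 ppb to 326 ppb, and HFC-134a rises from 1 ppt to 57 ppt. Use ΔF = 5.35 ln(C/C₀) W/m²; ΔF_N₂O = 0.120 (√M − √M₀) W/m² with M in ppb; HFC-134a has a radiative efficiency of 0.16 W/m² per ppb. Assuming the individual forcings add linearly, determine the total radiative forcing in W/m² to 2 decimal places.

ΔF = 4.41 W/m²

CO₂: 5.35 × ln(880/398) = 5.35 × ln(2.21106) = 5.35 × 0.79347 = 4.2451 W/m².
N₂O: 0.120 × (√326 − √280) = 0.120 × (18.0555 − 16.7332) = 0.120 × 1.3223 = 0.1587 W/m².
HFC-134a: Δ = 57 − 1 = 56 ppt = 0.056 ppb; ΔF = 0.16 × 0.056 = 0.0090 W/m².
Total ΔF = 4.2451 + 0.1587 + 0.0090 = 4.4128 W/m².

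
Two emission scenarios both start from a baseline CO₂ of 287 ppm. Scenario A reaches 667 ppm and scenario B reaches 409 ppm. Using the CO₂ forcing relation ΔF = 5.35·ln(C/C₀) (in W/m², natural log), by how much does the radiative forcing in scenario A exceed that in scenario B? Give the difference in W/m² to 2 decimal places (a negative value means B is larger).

ΔF_A = 5.35 ln(667/287) = 5.35 × 0.84331 = 4.5117 W/m².
ΔF_B = 5.35 ln(409/287) = 5.35 × 0.35423 = 1.8951 W/m².
Difference: 4.5117 − 1.8951 = 2.6166 W/m².

ΔF_A − ΔF_B = 2.62 W/m²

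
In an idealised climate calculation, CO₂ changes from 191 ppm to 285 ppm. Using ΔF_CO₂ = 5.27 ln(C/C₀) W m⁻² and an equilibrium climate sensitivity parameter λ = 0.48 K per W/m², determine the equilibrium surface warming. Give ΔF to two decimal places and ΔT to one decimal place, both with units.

ΔF = 2.11 W/m²; ΔT = 1.0 K

CO₂: 5.27 × ln(285/191) = 5.27 × ln(1.49215) = 5.27 × 0.40022 = 2.1092 W/m².
ΔT = λ ΔF = 0.48 × 2.11 = 1.0128 K.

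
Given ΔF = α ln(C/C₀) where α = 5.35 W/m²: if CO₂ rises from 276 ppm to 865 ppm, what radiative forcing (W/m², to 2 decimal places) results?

ΔF = 6.11 W/m²

CO₂: 5.35 × ln(865/276) = 5.35 × ln(3.13406) = 5.35 × 1.14233 = 6.1115 W/m².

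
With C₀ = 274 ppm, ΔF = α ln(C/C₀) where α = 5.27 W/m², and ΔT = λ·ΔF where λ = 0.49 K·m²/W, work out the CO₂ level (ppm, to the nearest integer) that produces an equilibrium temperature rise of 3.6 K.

C ≈ 1105 ppm

Required forcing: ΔF = ΔT/λ = 3.6/0.49 = 7.3469 W/m².
Then ln(C/274) = ΔF/5.27 = 7.3469/5.27 = 1.39410.
So C = 274 × e^1.39410 = 274 × 4.03134 = 1104.59 ppm.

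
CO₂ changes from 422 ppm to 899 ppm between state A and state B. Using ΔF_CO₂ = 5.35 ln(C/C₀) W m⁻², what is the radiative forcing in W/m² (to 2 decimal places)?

ΔF = 4.05 W/m²

CO₂: 5.35 × ln(899/422) = 5.35 × ln(2.13033) = 5.35 × 0.75628 = 4.0461 W/m².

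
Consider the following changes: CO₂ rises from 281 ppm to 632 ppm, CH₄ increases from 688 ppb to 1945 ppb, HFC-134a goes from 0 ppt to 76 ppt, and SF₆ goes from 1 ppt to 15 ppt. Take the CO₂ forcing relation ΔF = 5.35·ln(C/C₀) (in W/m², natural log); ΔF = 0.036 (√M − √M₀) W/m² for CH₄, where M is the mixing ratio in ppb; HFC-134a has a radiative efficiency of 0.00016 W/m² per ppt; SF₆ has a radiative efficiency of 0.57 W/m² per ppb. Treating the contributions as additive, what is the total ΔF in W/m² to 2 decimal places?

CO₂: 5.35 × ln(632/281) = 5.35 × ln(2.24911) = 5.35 × 0.81053 = 4.3363 W/m².
CH₄: 0.036 × (√1945 − √688) = 0.036 × (44.1022 − 26.2298) = 0.036 × 17.8724 = 0.6434 W/m².
HFC-134a: ΔF = 0.00016 × (76 − 0) = 0.00016 × 76 = 0.0122 W/m².
SF₆: Δ = 15 − 1 = 14 ppt = 0.014 ppb; ΔF = 0.57 × 0.014 = 0.0080 W/m².
Total ΔF = 4.3363 + 0.6434 + 0.0122 + 0.0080 = 4.9999 W/m².

ΔF = 5.00 W/m²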